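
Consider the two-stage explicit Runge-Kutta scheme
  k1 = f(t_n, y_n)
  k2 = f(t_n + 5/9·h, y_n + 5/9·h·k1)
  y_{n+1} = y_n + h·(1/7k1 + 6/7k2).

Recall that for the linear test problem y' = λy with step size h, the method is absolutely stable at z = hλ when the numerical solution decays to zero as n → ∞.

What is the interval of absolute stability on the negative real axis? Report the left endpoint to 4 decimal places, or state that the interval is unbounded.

(-2.1000, 0).

Test eqn y'=λy, z=hλ:
  k1=λy_n ⇒ h·k1=z·y_n;  k2=λ(1+5/9z)y_n ⇒ h·k2=z(1+5/9z)y_n
  y_{n+1}/y_n = 1 + 1/7z + 6/7z(1+5/9z) = 1 + z + 10/21z²
  R(z) = 1 + z + 10/21z².

Solve |R(x)|<1 on ℝ⁻.
x=-1.04: |R|=0.4750
R=1: x+10/21x²=0 ⇒ x=−21/10=-2.1000; min R=1−1/(4·10/21)=0.4750>−1
Confirm numerically:
  x=-1.689: |R|=0.66944 <1
  x=-1.287: |R|=0.50175 <1
  x=-0.960: |R|=0.47886 <1
  x=-0.877: |R|=0.48925 <1
  x=-2.698: |R|=1.76829 >1
  x=-2.484: |R|=1.45422 >1
  x=-2.317: |R|=1.23942 >1
Stable set (-2.1000, 0).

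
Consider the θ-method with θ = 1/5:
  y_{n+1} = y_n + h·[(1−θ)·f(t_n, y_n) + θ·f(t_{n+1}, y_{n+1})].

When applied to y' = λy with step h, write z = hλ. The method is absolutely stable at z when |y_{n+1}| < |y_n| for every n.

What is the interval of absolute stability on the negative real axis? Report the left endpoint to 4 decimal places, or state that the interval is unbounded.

Set f=λy, z=hλ:
  y_{n+1} = y_n + z·[4/5·y_n + 1/5·y_{n+1}] ⇒ (1 − 1/5z)y_{n+1} = (1 + 4/5z)y_n
  ⇒ R(z) = (1 + 4/5z)/(1 − 1/5z).

Find x<0 with |R(x)|<1.
x=-0.8: |R|=0.3103
R=−1: 1+4/5x = −1+1/5x ⇒ -3/5x=2 ⇒ x=2/(-3/5)=-3.3333
Confirm numerically:
  x=-3.138: |R|=0.92799 <1
  x=-2.645: |R|=0.72989 <1
  x=-1.715: |R|=0.27699 <1
  x=-1.475: |R|=0.13900 <1
  x=-3.825: |R|=1.16714 >1
  x=-3.749: |R|=1.14253 >1
Stable set (-3.3333, 0).

(-3.3333, 0).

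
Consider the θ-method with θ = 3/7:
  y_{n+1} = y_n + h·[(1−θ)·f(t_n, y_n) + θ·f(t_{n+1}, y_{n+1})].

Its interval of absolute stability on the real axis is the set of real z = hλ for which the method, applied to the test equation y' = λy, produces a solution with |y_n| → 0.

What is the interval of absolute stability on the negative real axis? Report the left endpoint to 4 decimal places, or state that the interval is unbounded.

(-14.0000, 0).

Set f=λy, z=hλ:
  y_{n+1} = y_n + z·[4/7·y_n + 3/7·y_{n+1}] ⇒ (1 − 3/7z)y_{n+1} = (1 + 4/7z)y_n
  ⇒ R(z) = (1 + 4/7z)/(1 − 3/7z).

Find x<0 with |R(x)|<1.
x=-1.37: |R|=0.1368
R=−1: 1+4/7x = −1+3/7x ⇒ -1/7x=2 ⇒ x=2/(-1/7)=-14.0000
Confirm numerically:
  x=-12.295: |R|=0.96115 <1
  x=-11.783: |R|=0.94765 <1
  x=-9.885: |R|=0.88774 <1
  x=-5.912: |R|=0.67303 <1
  x=-14.297: |R|=1.00595 >1
  x=-14.070: |R|=1.00142 >1
  x=-14.038: |R|=1.00077 >1
So |R|<1 on (-14.0000, 0).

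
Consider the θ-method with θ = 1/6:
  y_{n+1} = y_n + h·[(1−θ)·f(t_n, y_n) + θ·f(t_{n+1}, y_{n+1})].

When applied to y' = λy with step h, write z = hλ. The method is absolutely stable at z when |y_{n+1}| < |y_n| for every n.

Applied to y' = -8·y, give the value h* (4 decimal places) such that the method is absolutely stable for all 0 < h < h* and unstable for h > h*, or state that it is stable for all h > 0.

Set f=λy, z=hλ:
  y_{n+1} = y_n + z·[5/6·y_n + 1/6·y_{n+1}] ⇒ (1 − 1/6z)y_{n+1} = (1 + 5/6z)y_n
  ⇒ R(z) = (1 + 5/6z)/(1 − 1/6z).

Solve |R(x)|<1 on ℝ⁻.
x=-0.67: |R|=0.3973
R=−1: 1+5/6x = −1+1/6x ⇒ -2/3x=2 ⇒ x=2/(-2/3)=-3.0000
Confirm numerically:
  x=-2.622: |R|=0.82463 <1
  x=-2.485: |R|=0.75722 <1
  x=-1.670: |R|=0.30639 <1
  x=-3.144: |R|=1.06299 >1
  x=-3.039: |R|=1.01726 >1
Stable set (-3.0000, 0).

(-3.0000,0); λ=-8 ⇒ h* = (3)/8 = 0.3750.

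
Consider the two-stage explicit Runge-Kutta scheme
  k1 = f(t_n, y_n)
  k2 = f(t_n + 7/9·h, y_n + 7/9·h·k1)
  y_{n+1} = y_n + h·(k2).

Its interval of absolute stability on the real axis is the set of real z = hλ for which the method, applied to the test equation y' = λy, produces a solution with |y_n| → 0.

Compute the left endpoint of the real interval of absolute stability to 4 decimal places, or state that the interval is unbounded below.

Test eqn y'=λy, z=hλ:
  k1=λy_n ⇒ h·k1=z·y_n;  k2=λ(1+7/9z)y_n ⇒ h·k2=z(1+7/9z)y_n
  y_{n+1}/y_n = 1 + z(1+7/9z) = 1 + z + 7/9z²
  Hence R(z) = 1 + z + 7/9z².

Need |R(x)|<1, x<0.
x=-1.17: |R|=0.8947
R=1: x+7/9x²=0 ⇒ x=−9/7=-1.2857; min R=1−1/(4·7/9)=0.6786>−1
Confirm numerically:
  x=-1.163: |R|=0.88900 <1
  x=-0.986: |R|=0.77015 <1
  x=-0.636: |R|=0.67861 <1
  x=-1.877: |R|=1.86321 >1
  x=-1.403: |R|=1.12798 >1
Stable set (-1.2857, 0).

left endpoint -1.2857.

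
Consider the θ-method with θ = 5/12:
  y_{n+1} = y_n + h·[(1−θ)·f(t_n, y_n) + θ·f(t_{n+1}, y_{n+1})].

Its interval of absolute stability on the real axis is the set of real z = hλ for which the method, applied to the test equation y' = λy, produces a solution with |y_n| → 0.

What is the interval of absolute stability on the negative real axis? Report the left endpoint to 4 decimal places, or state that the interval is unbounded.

Set f=λy, z=hλ:
  y_{n+1} = y_n + z·[7/12·y_n + 5/12·y_{n+1}] ⇒ (1 − 5/12z)y_{n+1} = (1 + 7/12z)y_n
  ⇒ R(z) = (1 + 7/12z)/(1 − 5/12z).

Boundary: |R(x)|=1, x<0.
x=-1.18: |R|=0.2089
R=−1: 1+7/12x = −1+5/12x ⇒ -1/6x=2 ⇒ x=2/(-1/6)=-12.0000
Confirm numerically:
  x=-11.856: |R|=0.99596 <1
  x=-11.225: |R|=0.97725 <1
  x=-10.851: |R|=0.96532 <1
  x=-8.402: |R|=0.86677 <1
  x=-12.487: |R|=1.01309 >1
  x=-12.465: |R|=1.01251 >1
  x=-12.186: |R|=1.00510 >1
Interval (-12.0000, 0).

z∈(-12.0000,0).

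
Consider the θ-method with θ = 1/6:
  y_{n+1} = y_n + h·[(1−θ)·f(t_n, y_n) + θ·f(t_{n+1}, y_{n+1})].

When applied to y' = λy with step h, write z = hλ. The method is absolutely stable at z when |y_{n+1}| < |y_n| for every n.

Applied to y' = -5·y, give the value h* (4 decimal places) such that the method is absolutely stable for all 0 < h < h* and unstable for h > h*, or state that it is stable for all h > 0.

(-3.0000,0); λ=-5 ⇒ h* = (3)/5 = 0.6000.

On y'=λy, z=hλ:
  y_{n+1} = y_n + z·[5/6·y_n + 1/6·y_{n+1}] ⇒ (1 − 1/6z)y_{n+1} = (1 + 5/6z)y_n
  ⇒ R(z) = (1 + 5/6z)/(1 − 1/6z).

Boundary: |R(x)|=1, x<0.
x=-1.23: |R|=0.0207
R=−1: 1+5/6x = −1+1/6x ⇒ -2/3x=2 ⇒ x=2/(-2/3)=-3.0000
Confirm numerically:
  x=-2.777: |R|=0.89837 <1
  x=-2.580: |R|=0.80420 <1
  x=-2.334: |R|=0.68035 <1
  x=-1.656: |R|=0.29781 <1
  x=-3.567: |R|=1.23706 >1
  x=-3.387: |R|=1.16491 >1
  x=-3.338: |R|=1.14478 >1
So |R|<1 on (-3.0000, 0).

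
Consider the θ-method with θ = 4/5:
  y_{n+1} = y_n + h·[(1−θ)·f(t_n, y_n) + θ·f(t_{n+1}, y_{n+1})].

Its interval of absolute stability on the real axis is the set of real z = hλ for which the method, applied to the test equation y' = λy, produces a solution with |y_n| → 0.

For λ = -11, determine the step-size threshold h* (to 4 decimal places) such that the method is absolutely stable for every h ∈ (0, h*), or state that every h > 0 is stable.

unbounded; (−∞, 0). Any h>0 works for λ=-11.

On y'=λy, z=hλ:
  y_{n+1} = y_n + z·[1/5·y_n + 4/5·y_{n+1}] ⇒ (1 − 4/5z)y_{n+1} = (1 + 1/5z)y_n
  Hence R(z) = (1 + 1/5z)/(1 − 4/5z).

Find x<0 with |R(x)|<1.
x=-1.09: |R|=0.4177
x=-2: |R|=0.2308
x=-10: |R|=0.1111
x=-100: |R|=0.2346
θ=4/5≥1/2 ⇒ |1+1/5x|<|1−4/5x| ∀x<0 ⇒ interval (−∞,0).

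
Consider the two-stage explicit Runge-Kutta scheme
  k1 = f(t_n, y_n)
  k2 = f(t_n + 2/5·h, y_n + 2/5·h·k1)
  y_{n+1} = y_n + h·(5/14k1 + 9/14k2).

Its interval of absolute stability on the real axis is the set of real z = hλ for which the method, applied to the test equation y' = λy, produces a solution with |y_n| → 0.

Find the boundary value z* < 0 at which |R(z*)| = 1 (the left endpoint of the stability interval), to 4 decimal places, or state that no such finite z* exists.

Set f=λy, z=hλ:
  k1=λy_n ⇒ h·k1=z·y_n;  k2=λ(1+2/5z)y_n ⇒ h·k2=z(1+2/5z)y_n
  y_{n+1}/y_n = 1 + 5/14z + 9/14z(1+2/5z) = 1 + z + 9/35z²
  Hence R(z) = 1 + z + 9/35z².

Boundary: |R(x)|=1, x<0.
x=-1.33: |R|=0.1249
R=1: x+9/35x²=0 ⇒ x=−35/9=-3.8889; min R=1−1/(4·9/35)=0.0278>−1
Confirm numerically:
  x=-3.463: |R|=0.62075 <1
  x=-3.313: |R|=0.50939 <1
  x=-3.213: |R|=0.44158 <1
  x=-1.758: |R|=0.03672 <1
  x=-4.250: |R|=1.39464 >1
  x=-4.214: |R|=1.35229 >1
  x=-3.987: |R|=1.10059 >1
Interval (-3.8889, 0).

left endpoint -3.8889.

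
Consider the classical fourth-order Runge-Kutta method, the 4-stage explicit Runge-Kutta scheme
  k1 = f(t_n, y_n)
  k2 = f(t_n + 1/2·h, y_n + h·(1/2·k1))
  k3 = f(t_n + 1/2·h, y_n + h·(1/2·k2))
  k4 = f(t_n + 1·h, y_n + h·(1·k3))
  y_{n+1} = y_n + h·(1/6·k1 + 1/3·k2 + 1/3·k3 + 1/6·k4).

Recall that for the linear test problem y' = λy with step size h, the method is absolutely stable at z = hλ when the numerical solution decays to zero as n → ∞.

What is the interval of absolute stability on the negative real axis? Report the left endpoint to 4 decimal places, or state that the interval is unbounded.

(-2.7853, 0).

Set f=λy, z=hλ:
  order 4, 4-stage ⇒ R(z)=1+z+z^2/2+z^3/6+z^4/24
  (e.g. R(-0.96)=0.38873, |R|=0.38873)

Boundary: |R(x)|=1, x<0.
x=-0.96: |R|=0.3887
|R(-1.02)|=0.3684 |R(-0.82)|=0.4431 |R(-0.66)|=0.5178
Bisect:
  x_lo=-3.3703 |R|=2.3048  x_hi=-0.1706 |R|=0.8432
  mid=-1.77046 |R|=0.28126 →hi
  mid=-2.57039 |R|=0.72147 →hi
  mid=-2.97035 |R|=1.31679 →lo
  mid=-2.77037 |R|=0.97773 →hi
  mid=-2.87036 |R|=1.13601 →lo
  mid=-2.82036 |R|=1.05417 →lo
  mid=-2.79537 |R|=1.01529 →lo
  ...
  [-2.78541,-2.78521] ⇒ x*=-2.7853
Interval (-2.7853, 0).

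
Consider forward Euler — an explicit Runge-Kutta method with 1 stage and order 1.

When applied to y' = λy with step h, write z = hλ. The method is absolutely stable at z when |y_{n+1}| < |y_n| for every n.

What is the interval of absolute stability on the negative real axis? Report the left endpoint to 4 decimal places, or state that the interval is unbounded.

(-2.0000, 0).

On y'=λy, z=hλ:
  order 1, 1-stage ⇒ R(z)=1+z
  (e.g. R(-1.31)=-0.31000, |R|=0.31000)

Find x<0 with |R(x)|<1.
x=-1.31: |R|=0.3100
|R(-1.77)|=0.7700 |R(-1.68)|=0.6800 |R(-1.13)|=0.1300
Bisect:
  x_lo=-2.6199 |R|=1.6199  x_hi=-0.1133 |R|=0.8867
  mid=-1.36659 |R|=0.36659 →hi
  mid=-1.99322 |R|=0.99322 →hi
  mid=-2.30654 |R|=1.30654 →lo
  mid=-2.14988 |R|=1.14988 →lo
  mid=-2.07155 |R|=1.07155 →lo
  mid=-2.03239 |R|=1.03239 →lo
  mid=-2.01280 |R|=1.01280 →lo
  mid=-2.00301 |R|=1.00301 →lo
  mid=-1.99812 |R|=0.99812 →hi
  mid=-2.00057 |R|=1.00057 →lo
  ...
  [-2.00011,-1.99995] ⇒ x*=-2.0000
Interval (-2.0000, 0).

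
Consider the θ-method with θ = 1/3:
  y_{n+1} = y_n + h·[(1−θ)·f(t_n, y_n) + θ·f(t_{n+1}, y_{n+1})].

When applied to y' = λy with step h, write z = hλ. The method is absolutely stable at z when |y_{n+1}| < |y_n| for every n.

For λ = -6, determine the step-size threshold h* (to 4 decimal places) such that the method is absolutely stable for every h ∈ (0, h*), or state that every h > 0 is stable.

With y'=λy (z=hλ):
  y_{n+1} = y_n + z·[2/3·y_n + 1/3·y_{n+1}] ⇒ (1 − 1/3z)y_{n+1} = (1 + 2/3z)y_n
  Hence R(z) = (1 + 2/3z)/(1 − 1/3z).

Solve |R(x)|<1 on ℝ⁻.
x=-1.45: |R|=0.0225
R=−1: 1+2/3x = −1+1/3x ⇒ -1/3x=2 ⇒ x=2/(-1/3)=-6.0000
Confirm numerically:
  x=-5.118: |R|=0.89135 <1
  x=-4.381: |R|=0.78065 <1
  x=-3.050: |R|=0.51240 <1
  x=-6.378: |R|=1.04031 >1
  x=-6.113: |R|=1.01240 >1
Interval (-6.0000, 0).

(-6.0000,0); λ=-6 ⇒ h* = (6)/6 = 1.0000.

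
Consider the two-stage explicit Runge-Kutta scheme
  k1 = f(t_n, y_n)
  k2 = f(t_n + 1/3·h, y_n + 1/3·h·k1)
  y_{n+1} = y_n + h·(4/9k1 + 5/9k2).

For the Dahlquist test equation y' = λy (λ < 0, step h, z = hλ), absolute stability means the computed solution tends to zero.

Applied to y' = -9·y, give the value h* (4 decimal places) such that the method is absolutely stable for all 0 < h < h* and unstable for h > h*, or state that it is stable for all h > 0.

(-5.4000,0); λ=-9 ⇒ h* = (27/5)/9 = 0.6000.

Test eqn y'=λy, z=hλ:
  k1=λy_n ⇒ h·k1=z·y_n;  k2=λ(1+1/3z)y_n ⇒ h·k2=z(1+1/3z)y_n
  y_{n+1}/y_n = 1 + 4/9z + 5/9z(1+1/3z) = 1 + z + 5/27z²
  R(z) = 1 + z + 5/27z².

Boundary: |R(x)|=1, x<0.
x=-1.45: |R|=0.0606
R=1: x+5/27x²=0 ⇒ x=−27/5=-5.4000; min R=1−1/(4·5/27)=-0.3500>−1
Confirm numerically:
  x=-5.104: |R|=0.72023 <1
  x=-4.155: |R|=0.04204 <1
  x=-3.357: |R|=0.27006 <1
  x=-5.793: |R|=1.42160 >1
  x=-5.790: |R|=1.41817 >1
Interval (-5.4000, 0).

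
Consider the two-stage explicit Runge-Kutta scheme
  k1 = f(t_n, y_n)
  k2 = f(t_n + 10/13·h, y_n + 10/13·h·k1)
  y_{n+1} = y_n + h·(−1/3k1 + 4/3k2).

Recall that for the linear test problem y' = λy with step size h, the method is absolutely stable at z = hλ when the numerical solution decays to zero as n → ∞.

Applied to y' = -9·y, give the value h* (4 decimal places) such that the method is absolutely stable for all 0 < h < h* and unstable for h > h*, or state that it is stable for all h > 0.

Test eqn y'=λy, z=hλ:
  k1=λy_n ⇒ h·k1=z·y_n;  k2=λ(1+10/13z)y_n ⇒ h·k2=z(1+10/13z)y_n
  y_{n+1}/y_n = 1 − 1/3z + 4/3z(1+10/13z) = 1 + z + 40/39z²
  ⇒ R(z) = 1 + z + 40/39z².

Boundary: |R(x)|=1, x<0.
x=-0.99: |R|=1.0152
R=1: x+40/39x²=0 ⇒ x=−39/40=-0.9750; min R=1−1/(4·40/39)=0.7562>−1
Confirm numerically:
  x=-0.703: |R|=0.80388 <1
  x=-0.696: |R|=0.80084 <1
  x=-0.423: |R|=0.76052 <1
  x=-1.267: |R|=1.37945 >1
  x=-1.141: |R|=1.19426 >1
  x=-1.137: |R|=1.18892 >1
Interval (-0.9750, 0).

(-0.9750,0); λ=-9 ⇒ h* = (39/40)/9 = 0.1083.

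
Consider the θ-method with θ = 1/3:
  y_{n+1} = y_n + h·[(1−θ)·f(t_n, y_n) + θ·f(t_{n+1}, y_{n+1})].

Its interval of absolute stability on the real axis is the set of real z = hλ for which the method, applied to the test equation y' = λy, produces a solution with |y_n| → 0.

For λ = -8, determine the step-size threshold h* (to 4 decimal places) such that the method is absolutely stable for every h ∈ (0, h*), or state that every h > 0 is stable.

On y'=λy, z=hλ:
  y_{n+1} = y_n + z·[2/3·y_n + 1/3·y_{n+1}] ⇒ (1 − 1/3z)y_{n+1} = (1 + 2/3z)y_n
  so R(z) = (1 + 2/3z)/(1 − 1/3z).

Boundary: |R(x)|=1, x<0.
x=-1.52: |R|=0.0088
R=−1: 1+2/3x = −1+1/3x ⇒ -1/3x=2 ⇒ x=2/(-1/3)=-6.0000
Confirm numerically:
  x=-5.886: |R|=0.98717 <1
  x=-3.721: |R|=0.66091 <1
  x=-2.485: |R|=0.35916 <1
  x=-6.590: |R|=1.06152 >1
  x=-6.467: |R|=1.04933 >1
  x=-6.248: |R|=1.02682 >1
Stable set (-6.0000, 0).

(-6.0000,0); λ=-8 ⇒ h* = (6)/8 = 0.7500.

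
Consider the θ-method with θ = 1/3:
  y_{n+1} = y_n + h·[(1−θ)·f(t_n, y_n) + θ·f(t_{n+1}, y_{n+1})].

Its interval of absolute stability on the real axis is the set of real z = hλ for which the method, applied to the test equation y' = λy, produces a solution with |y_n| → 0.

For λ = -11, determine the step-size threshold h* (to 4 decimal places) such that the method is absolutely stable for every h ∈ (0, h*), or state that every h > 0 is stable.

Set f=λy, z=hλ:
  y_{n+1} = y_n + z·[2/3·y_n + 1/3·y_{n+1}] ⇒ (1 − 1/3z)y_{n+1} = (1 + 2/3z)y_n
  ⇒ R(z) = (1 + 2/3z)/(1 − 1/3z).

Solve |R(x)|<1 on ℝ⁻.
x=-1.36: |R|=0.0642
R=−1: 1+2/3x = −1+1/3x ⇒ -1/3x=2 ⇒ x=2/(-1/3)=-6.0000
Confirm numerically:
  x=-4.699: |R|=0.83102 <1
  x=-3.349: |R|=0.58245 <1
  x=-2.840: |R|=0.45890 <1
  x=-6.586: |R|=1.06113 >1
  x=-6.363: |R|=1.03877 >1
Interval (-6.0000, 0).

(-6.0000,0); λ=-11 ⇒ h* = (6)/11 = 0.5455.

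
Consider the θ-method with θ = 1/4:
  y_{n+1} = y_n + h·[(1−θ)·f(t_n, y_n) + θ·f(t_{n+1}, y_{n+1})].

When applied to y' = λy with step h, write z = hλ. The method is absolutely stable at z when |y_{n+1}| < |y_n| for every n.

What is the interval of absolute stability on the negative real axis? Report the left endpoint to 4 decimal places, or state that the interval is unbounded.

Test eqn y'=λy, z=hλ:
  y_{n+1} = y_n + z·[3/4·y_n + 1/4·y_{n+1}] ⇒ (1 − 1/4z)y_{n+1} = (1 + 3/4z)y_n
  ⇒ R(z) = (1 + 3/4z)/(1 − 1/4z).

Need |R(x)|<1, x<0.
x=-1.53: |R|=0.1067
R=−1: 1+3/4x = −1+1/4x ⇒ -1/2x=2 ⇒ x=2/(-1/2)=-4.0000
Confirm numerically:
  x=-3.756: |R|=0.93708 <1
  x=-2.877: |R|=0.67340 <1
  x=-2.393: |R|=0.49726 <1
  x=-4.348: |R|=1.08337 >1
  x=-4.227: |R|=1.05518 >1
Stable set (-4.0000, 0).

z∈(-4.0000,0).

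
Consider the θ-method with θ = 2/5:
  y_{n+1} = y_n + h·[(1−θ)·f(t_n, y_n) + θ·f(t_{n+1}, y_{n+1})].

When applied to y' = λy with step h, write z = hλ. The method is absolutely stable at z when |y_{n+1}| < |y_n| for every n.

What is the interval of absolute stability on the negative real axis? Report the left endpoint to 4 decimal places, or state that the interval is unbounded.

Test eqn y'=λy, z=hλ:
  y_{n+1} = y_n + z·[3/5·y_n + 2/5·y_{n+1}] ⇒ (1 − 2/5z)y_{n+1} = (1 + 3/5z)y_n
  ⇒ R(z) = (1 + 3/5z)/(1 − 2/5z).

Need |R(x)|<1, x<0.
x=-1.53: |R|=0.0509
R=−1: 1+3/5x = −1+2/5x ⇒ -1/5x=2 ⇒ x=2/(-1/5)=-10.0000
Confirm numerically:
  x=-8.570: |R|=0.93541 <1
  x=-7.615: |R|=0.88211 <1
  x=-6.885: |R|=0.83404 <1
  x=-6.717: |R|=0.82191 <1
  x=-10.282: |R|=1.01103 >1
  x=-10.104: |R|=1.00413 >1
Interval (-10.0000, 0).

z∈(-10.0000,0).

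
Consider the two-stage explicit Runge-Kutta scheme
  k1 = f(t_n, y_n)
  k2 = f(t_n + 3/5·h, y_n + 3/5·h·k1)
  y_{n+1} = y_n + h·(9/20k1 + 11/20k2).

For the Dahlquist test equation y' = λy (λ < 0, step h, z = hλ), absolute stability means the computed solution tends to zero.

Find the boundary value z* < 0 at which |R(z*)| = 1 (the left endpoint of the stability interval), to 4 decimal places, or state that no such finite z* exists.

Set f=λy, z=hλ:
  k1=λy_n ⇒ h·k1=z·y_n;  k2=λ(1+3/5z)y_n ⇒ h·k2=z(1+3/5z)y_n
  y_{n+1}/y_n = 1 + 9/20z + 11/20z(1+3/5z) = 1 + z + 33/100z²
  R(z) = 1 + z + 33/100z².

Need |R(x)|<1, x<0.
x=-0.84: |R|=0.3928
R=1: x+33/100x²=0 ⇒ x=−100/33=-3.0303; min R=1−1/(4·33/100)=0.2424>−1
Confirm numerically:
  x=-2.821: |R|=0.80515 <1
  x=-1.970: |R|=0.31070 <1
  x=-1.938: |R|=0.30143 <1
  x=-1.599: |R|=0.24474 <1
  x=-3.538: |R|=1.59276 >1
  x=-3.158: |R|=1.13308 >1
  x=-3.055: |R|=1.02490 >1
Interval (-3.0303, 0).

z* = -3.0303.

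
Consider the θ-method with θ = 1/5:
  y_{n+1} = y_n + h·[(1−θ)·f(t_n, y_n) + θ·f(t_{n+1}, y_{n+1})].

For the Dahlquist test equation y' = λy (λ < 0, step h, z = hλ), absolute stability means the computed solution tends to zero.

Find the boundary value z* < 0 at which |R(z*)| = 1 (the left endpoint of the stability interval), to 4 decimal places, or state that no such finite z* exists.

With y'=λy (z=hλ):
  y_{n+1} = y_n + z·[4/5·y_n + 1/5·y_{n+1}] ⇒ (1 − 1/5z)y_{n+1} = (1 + 4/5z)y_n
  Hence R(z) = (1 + 4/5z)/(1 − 1/5z).

Boundary: |R(x)|=1, x<0.
x=-1.48: |R|=0.1420
R=−1: 1+4/5x = −1+1/5x ⇒ -3/5x=2 ⇒ x=2/(-3/5)=-3.3333
Confirm numerically:
  x=-3.063: |R|=0.89942 <1
  x=-2.630: |R|=0.72346 <1
  x=-2.004: |R|=0.43061 <1
  x=-3.509: |R|=1.06193 >1
  x=-3.507: |R|=1.06124 >1
Stable set (-3.3333, 0).

z* = -3.3333.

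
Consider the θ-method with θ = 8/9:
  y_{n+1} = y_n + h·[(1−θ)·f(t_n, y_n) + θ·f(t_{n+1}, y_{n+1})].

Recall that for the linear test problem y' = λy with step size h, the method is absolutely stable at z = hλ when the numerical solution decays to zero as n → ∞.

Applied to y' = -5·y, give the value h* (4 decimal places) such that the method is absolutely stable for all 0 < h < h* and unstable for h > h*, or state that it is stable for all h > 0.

Test eqn y'=λy, z=hλ:
  y_{n+1} = y_n + z·[1/9·y_n + 8/9·y_{n+1}] ⇒ (1 − 8/9z)y_{n+1} = (1 + 1/9z)y_n
  ⇒ R(z) = (1 + 1/9z)/(1 − 8/9z).

Solve |R(x)|<1 on ℝ⁻.
x=-0.52: |R|=0.6444
x=-2: |R|=0.2800
x=-10: |R|=0.0112
x=-100: |R|=0.1125
θ=8/9≥1/2 ⇒ |1+1/9x|<|1−8/9x| ∀x<0 ⇒ interval (−∞,0).

interval (−∞, 0). Any h>0 works for λ=-5.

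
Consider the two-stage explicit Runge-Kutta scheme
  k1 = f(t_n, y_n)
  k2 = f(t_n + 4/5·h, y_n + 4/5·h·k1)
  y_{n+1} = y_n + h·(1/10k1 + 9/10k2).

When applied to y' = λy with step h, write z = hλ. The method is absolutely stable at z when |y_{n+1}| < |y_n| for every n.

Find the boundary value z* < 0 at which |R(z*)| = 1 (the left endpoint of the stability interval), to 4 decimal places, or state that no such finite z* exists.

left endpoint -1.3889.

On y'=λy, z=hλ:
  k1=λy_n ⇒ h·k1=z·y_n;  k2=λ(1+4/5z)y_n ⇒ h·k2=z(1+4/5z)y_n
  y_{n+1}/y_n = 1 + 1/10z + 9/10z(1+4/5z) = 1 + z + 18/25z²
  Hence R(z) = 1 + z + 18/25z².

Solve |R(x)|<1 on ℝ⁻.
x=-1.07: |R|=0.7543
R=1: x+18/25x²=0 ⇒ x=−25/18=-1.3889; min R=1−1/(4·18/25)=0.6528>−1
Confirm numerically:
  x=-1.241: |R|=0.86786 <1
  x=-0.850: |R|=0.67020 <1
  x=-0.717: |R|=0.65314 <1
  x=-1.822: |R|=1.56817 >1
  x=-1.696: |R|=1.37502 >1
  x=-1.680: |R|=1.35213 >1
Stable set (-1.3889, 0).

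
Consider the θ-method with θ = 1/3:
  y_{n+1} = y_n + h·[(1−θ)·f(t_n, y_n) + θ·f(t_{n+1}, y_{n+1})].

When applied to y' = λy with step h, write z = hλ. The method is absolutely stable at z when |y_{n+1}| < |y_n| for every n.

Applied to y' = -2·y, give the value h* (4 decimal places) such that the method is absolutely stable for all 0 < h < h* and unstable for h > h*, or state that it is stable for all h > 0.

With y'=λy (z=hλ):
  y_{n+1} = y_n + z·[2/3·y_n + 1/3·y_{n+1}] ⇒ (1 − 1/3z)y_{n+1} = (1 + 2/3z)y_n
  R(z) = (1 + 2/3z)/(1 − 1/3z).

Boundary: |R(x)|=1, x<0.
x=-0.41: |R|=0.6393
R=−1: 1+2/3x = −1+1/3x ⇒ -1/3x=2 ⇒ x=2/(-1/3)=-6.0000
Confirm numerically:
  x=-5.351: |R|=0.92228 <1
  x=-4.950: |R|=0.86792 <1
  x=-3.116: |R|=0.52845 <1
  x=-6.377: |R|=1.04020 >1
  x=-6.082: |R|=1.00903 >1
  x=-6.037: |R|=1.00409 >1
Stable set (-6.0000, 0).

(-6.0000,0); λ=-2 ⇒ h* = (6)/2 = 3.0000.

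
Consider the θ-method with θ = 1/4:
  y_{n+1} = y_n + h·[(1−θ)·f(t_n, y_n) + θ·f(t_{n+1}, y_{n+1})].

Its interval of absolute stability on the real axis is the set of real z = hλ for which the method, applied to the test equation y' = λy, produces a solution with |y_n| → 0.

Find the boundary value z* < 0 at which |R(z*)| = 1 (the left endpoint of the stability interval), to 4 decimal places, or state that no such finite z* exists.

Test eqn y'=λy, z=hλ:
  y_{n+1} = y_n + z·[3/4·y_n + 1/4·y_{n+1}] ⇒ (1 − 1/4z)y_{n+1} = (1 + 3/4z)y_n
  so R(z) = (1 + 3/4z)/(1 − 1/4z).

Need |R(x)|<1, x<0.
x=-0.62: |R|=0.4632
R=−1: 1+3/4x = −1+1/4x ⇒ -1/2x=2 ⇒ x=2/(-1/2)=-4.0000
Confirm numerically:
  x=-3.439: |R|=0.84917 <1
  x=-3.434: |R|=0.84773 <1
  x=-3.077: |R|=0.73916 <1
  x=-1.881: |R|=0.27937 <1
  x=-4.475: |R|=1.11209 >1
  x=-4.467: |R|=1.11031 >1
  x=-4.029: |R|=1.00722 >1
Stable set (-4.0000, 0).

z* = -4.0000.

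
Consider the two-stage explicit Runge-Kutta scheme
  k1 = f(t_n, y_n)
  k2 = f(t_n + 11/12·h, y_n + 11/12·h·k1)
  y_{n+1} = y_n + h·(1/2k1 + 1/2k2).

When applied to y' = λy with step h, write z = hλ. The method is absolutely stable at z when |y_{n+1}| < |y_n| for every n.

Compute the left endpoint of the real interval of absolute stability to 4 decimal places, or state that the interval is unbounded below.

left endpoint -2.1818.

Set f=λy, z=hλ:
  k1=λy_n ⇒ h·k1=z·y_n;  k2=λ(1+11/12z)y_n ⇒ h·k2=z(1+11/12z)y_n
  y_{n+1}/y_n = 1 + 1/2z + 1/2z(1+11/12z) = 1 + z + 11/24z²
  so R(z) = 1 + z + 11/24z².

Find x<0 with |R(x)|<1.
x=-0.74: |R|=0.5110
R=1: x+11/24x²=0 ⇒ x=−24/11=-2.1818; min R=1−1/(4·11/24)=0.4545>−1
Confirm numerically:
  x=-2.125: |R|=0.94466 <1
  x=-2.092: |R|=0.91388 <1
  x=-1.651: |R|=0.59833 <1
  x=-1.420: |R|=0.50418 <1
  x=-2.370: |R|=1.20441 >1
  x=-2.326: |R|=1.15371 >1
Interval (-2.1818, 0).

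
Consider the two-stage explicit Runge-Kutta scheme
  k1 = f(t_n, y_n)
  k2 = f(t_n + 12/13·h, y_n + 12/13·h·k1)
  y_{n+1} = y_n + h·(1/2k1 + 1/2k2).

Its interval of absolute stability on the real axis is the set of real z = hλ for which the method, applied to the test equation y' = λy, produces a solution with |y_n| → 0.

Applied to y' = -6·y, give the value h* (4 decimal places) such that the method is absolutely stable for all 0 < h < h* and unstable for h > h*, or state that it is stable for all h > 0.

(-2.1667,0); λ=-6 ⇒ h* = (13/6)/6 = 0.3611.

On y'=λy, z=hλ:
  k1=λy_n ⇒ h·k1=z·y_n;  k2=λ(1+12/13z)y_n ⇒ h·k2=z(1+12/13z)y_n
  y_{n+1}/y_n = 1 + 1/2z + 1/2z(1+12/13z) = 1 + z + 6/13z²
  ⇒ R(z) = 1 + z + 6/13z².

Find x<0 with |R(x)|<1.
x=-0.99: |R|=0.4624
R=1: x+6/13x²=0 ⇒ x=−13/6=-2.1667; min R=1−1/(4·6/13)=0.4583>−1
Confirm numerically:
  x=-1.533: |R|=0.55166 <1
  x=-1.483: |R|=0.53206 <1
  x=-0.912: |R|=0.47188 <1
  x=-2.345: |R|=1.19301 >1
  x=-2.340: |R|=1.18720 >1
  x=-2.242: |R|=1.07795 >1
Interval (-2.1667, 0).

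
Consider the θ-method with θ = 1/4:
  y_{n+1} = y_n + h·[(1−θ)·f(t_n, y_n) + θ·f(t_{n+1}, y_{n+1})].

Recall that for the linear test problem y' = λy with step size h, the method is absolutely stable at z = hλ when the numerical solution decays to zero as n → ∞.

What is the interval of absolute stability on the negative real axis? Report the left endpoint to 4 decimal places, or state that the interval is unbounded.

z∈(-4.0000,0).

With y'=λy (z=hλ):
  y_{n+1} = y_n + z·[3/4·y_n + 1/4·y_{n+1}] ⇒ (1 − 1/4z)y_{n+1} = (1 + 3/4z)y_n
  ⇒ R(z) = (1 + 3/4z)/(1 − 1/4z).

Solve |R(x)|<1 on ℝ⁻.
x=-1.71: |R|=0.1979
R=−1: 1+3/4x = −1+1/4x ⇒ -1/2x=2 ⇒ x=2/(-1/2)=-4.0000
Confirm numerically:
  x=-2.644: |R|=0.59181 <1
  x=-1.911: |R|=0.29318 <1
  x=-1.621: |R|=0.15353 <1
  x=-4.551: |R|=1.12887 >1
  x=-4.206: |R|=1.05021 >1
So |R|<1 on (-4.0000, 0).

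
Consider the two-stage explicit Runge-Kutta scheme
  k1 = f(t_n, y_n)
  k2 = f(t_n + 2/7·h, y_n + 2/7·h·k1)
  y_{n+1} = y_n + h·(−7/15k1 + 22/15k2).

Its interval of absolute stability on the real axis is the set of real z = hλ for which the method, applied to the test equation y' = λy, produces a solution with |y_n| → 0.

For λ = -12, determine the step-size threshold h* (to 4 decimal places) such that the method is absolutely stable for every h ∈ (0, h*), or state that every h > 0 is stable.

(-2.3864,0); λ=-12 ⇒ h* = (105/44)/12 = 0.1989.

Set f=λy, z=hλ:
  k1=λy_n ⇒ h·k1=z·y_n;  k2=λ(1+2/7z)y_n ⇒ h·k2=z(1+2/7z)y_n
  y_{n+1}/y_n = 1 − 7/15z + 22/15z(1+2/7z) = 1 + z + 44/105z²
  so R(z) = 1 + z + 44/105z².

Boundary: |R(x)|=1, x<0.
x=-1.41: |R|=0.4231
R=1: x+44/105x²=0 ⇒ x=−105/44=-2.3864; min R=1−1/(4·44/105)=0.4034>−1
Confirm numerically:
  x=-2.098: |R|=0.74648 <1
  x=-1.767: |R|=0.54139 <1
  x=-1.268: |R|=0.40575 <1
  x=-2.847: |R|=1.54955 >1
  x=-2.618: |R|=1.25412 >1
  x=-2.460: |R|=1.07591 >1
So |R|<1 on (-2.3864, 0).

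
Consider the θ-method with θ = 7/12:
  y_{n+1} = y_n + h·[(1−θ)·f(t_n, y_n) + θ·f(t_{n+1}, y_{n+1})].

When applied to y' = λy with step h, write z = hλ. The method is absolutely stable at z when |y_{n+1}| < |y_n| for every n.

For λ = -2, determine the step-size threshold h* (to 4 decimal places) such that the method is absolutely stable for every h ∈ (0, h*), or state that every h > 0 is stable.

On y'=λy, z=hλ:
  y_{n+1} = y_n + z·[5/12·y_n + 7/12·y_{n+1}] ⇒ (1 − 7/12z)y_{n+1} = (1 + 5/12z)y_n
  so R(z) = (1 + 5/12z)/(1 − 7/12z).

Solve |R(x)|<1 on ℝ⁻.
x=-0.69: |R|=0.5080
x=-2: |R|=0.0769
x=-10: |R|=0.4634
x=-100: |R|=0.6854
θ=7/12≥1/2 ⇒ |1+5/12x|<|1−7/12x| ∀x<0 ⇒ stable on all of ℝ⁻.

interval (−∞, 0). Any h>0 works for λ=-2.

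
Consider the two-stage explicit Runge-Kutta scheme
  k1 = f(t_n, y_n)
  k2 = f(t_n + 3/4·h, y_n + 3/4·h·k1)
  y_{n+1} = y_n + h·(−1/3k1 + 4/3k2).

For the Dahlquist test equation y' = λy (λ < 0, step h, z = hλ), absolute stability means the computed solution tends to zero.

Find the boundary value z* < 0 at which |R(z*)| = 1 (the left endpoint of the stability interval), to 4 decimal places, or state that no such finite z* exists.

z* = -1.0000.

Test eqn y'=λy, z=hλ:
  k1=λy_n ⇒ h·k1=z·y_n;  k2=λ(1+3/4z)y_n ⇒ h·k2=z(1+3/4z)y_n
  y_{n+1}/y_n = 1 − 1/3z + 4/3z(1+3/4z) = 1 + z + z²
  Hence R(z) = 1 + z + z².

Boundary: |R(x)|=1, x<0.
x=-1.09: |R|=1.0981
R=1: x+1x²=0 ⇒ x=−1=-1.0000; min R=1−1/(4·1)=0.7500>−1
Confirm numerically:
  x=-0.962: |R|=0.96344 <1
  x=-0.883: |R|=0.89669 <1
  x=-0.580: |R|=0.75640 <1
  x=-1.512: |R|=1.77414 >1
  x=-1.245: |R|=1.30503 >1
Stable set (-1.0000, 0).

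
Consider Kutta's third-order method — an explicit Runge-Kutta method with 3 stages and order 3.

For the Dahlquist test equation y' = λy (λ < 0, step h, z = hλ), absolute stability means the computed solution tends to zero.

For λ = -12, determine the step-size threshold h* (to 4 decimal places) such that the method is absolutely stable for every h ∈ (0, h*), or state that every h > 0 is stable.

(-2.5127,0); λ=-12 ⇒ h* = 0.2094.

With y'=λy (z=hλ):
  order 3, 3-stage ⇒ R(z)=1+z+z^2/2+z^3/6
  (e.g. R(-1.37)=0.13989, |R|=0.13989)

Need |R(x)|<1, x<0.
x=-1.37: |R|=0.1399
|R(-2.77)|=1.4759 |R(-2.65)|=1.2404 |R(-2.04)|=0.3741
Bisect:
  x_lo=-3.4084 |R|=3.1992  x_hi=-0.0730 |R|=0.9296
  mid=-1.74071 |R|=0.10475 →hi
  mid=-2.57457 |R|=1.10458 →lo
  mid=-2.15764 |R|=0.50405 →hi
  mid=-2.36610 |R|=0.77463 →hi
  mid=-2.47034 |R|=0.93162 →hi
  mid=-2.52245 |R|=1.01603 →lo
  mid=-2.49639 |R|=0.97332 →hi
  mid=-2.50942 |R|=0.99454 →hi
  mid=-2.51594 |R|=1.00526 →lo
  ...
  [-2.51288,-2.51268] ⇒ x*=-2.5127
So |R|<1 on (-2.5127, 0).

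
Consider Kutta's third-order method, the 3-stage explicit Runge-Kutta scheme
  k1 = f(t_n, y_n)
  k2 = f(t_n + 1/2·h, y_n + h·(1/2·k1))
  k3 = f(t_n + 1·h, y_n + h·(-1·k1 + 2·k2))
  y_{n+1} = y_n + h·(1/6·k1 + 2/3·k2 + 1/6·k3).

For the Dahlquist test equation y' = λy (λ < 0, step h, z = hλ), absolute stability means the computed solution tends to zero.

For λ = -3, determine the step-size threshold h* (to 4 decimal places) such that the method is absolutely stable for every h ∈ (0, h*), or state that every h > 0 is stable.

(-2.5127,0); λ=-3 ⇒ h* = 0.8376.

With y'=λy (z=hλ):
  order 3, 3-stage ⇒ R(z)=1+z+z^2/2+z^3/6
  (e.g. R(-1.46)=0.08711, |R|=0.08711)

Need |R(x)|<1, x<0.
x=-1.46: |R|=0.0871
|R(-2.46)|=0.9154 |R(-2.08)|=0.4166 |R(-1.19)|=0.2372
Bisect:
  x_lo=-2.8174 |R|=1.5758  x_hi=-0.3829 |R|=0.6810
  mid=-1.60016 |R|=0.00278 →hi
  mid=-2.20877 |R|=0.56541 →hi
  mid=-2.51308 |R|=1.00054 →lo
  mid=-2.36092 |R|=0.76723 →hi
  mid=-2.43700 |R|=0.87973 →hi
  mid=-2.47504 |R|=0.93907 →hi
  mid=-2.49406 |R|=0.96954 →hi
  mid=-2.50357 |R|=0.98497 →hi
  ...
  [-2.51278,-2.51263] ⇒ x*=-2.5127
So |R|<1 on (-2.5127, 0).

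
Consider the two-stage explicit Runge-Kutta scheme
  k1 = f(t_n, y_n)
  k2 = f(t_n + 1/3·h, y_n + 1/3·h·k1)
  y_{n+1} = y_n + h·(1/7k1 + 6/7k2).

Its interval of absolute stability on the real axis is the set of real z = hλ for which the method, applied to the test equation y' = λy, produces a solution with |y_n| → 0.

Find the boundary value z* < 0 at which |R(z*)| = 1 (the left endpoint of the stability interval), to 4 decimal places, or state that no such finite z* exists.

z* = -3.5000.

Test eqn y'=λy, z=hλ:
  k1=λy_n ⇒ h·k1=z·y_n;  k2=λ(1+1/3z)y_n ⇒ h·k2=z(1+1/3z)y_n
  y_{n+1}/y_n = 1 + 1/7z + 6/7z(1+1/3z) = 1 + z + 2/7z²
  so R(z) = 1 + z + 2/7z².

Boundary: |R(x)|=1, x<0.
x=-1.19: |R|=0.2146
R=1: x+2/7x²=0 ⇒ x=−7/2=-3.5000; min R=1−1/(4·2/7)=0.1250>−1
Confirm numerically:
  x=-3.200: |R|=0.72571 <1
  x=-2.552: |R|=0.30877 <1
  x=-1.959: |R|=0.13748 <1
  x=-1.483: |R|=0.14537 <1
  x=-3.921: |R|=1.47164 >1
  x=-3.835: |R|=1.36706 >1
So |R|<1 on (-3.5000, 0).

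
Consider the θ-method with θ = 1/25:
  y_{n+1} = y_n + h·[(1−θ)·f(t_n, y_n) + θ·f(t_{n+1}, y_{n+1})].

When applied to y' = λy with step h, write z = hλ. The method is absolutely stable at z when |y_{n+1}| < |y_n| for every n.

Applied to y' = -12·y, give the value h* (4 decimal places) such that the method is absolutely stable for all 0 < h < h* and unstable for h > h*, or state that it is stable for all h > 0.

(-2.1739,0); λ=-12 ⇒ h* = (50/23)/12 = 0.1812.

Set f=λy, z=hλ:
  y_{n+1} = y_n + z·[24/25·y_n + 1/25·y_{n+1}] ⇒ (1 − 1/25z)y_{n+1} = (1 + 24/25z)y_n
  Hence R(z) = (1 + 24/25z)/(1 − 1/25z).

Boundary: |R(x)|=1, x<0.
x=-1.15: |R|=0.0994
R=−1: 1+24/25x = −1+1/25x ⇒ -23/25x=2 ⇒ x=2/(-23/25)=-2.1739
Confirm numerically:
  x=-0.961: |R|=0.07457 <1
  x=-0.952: |R|=0.08292 <1
  x=-0.885: |R|=0.14526 <1
  x=-2.527: |R|=1.29502 >1
  x=-2.401: |R|=1.19061 >1
Interval (-2.1739, 0).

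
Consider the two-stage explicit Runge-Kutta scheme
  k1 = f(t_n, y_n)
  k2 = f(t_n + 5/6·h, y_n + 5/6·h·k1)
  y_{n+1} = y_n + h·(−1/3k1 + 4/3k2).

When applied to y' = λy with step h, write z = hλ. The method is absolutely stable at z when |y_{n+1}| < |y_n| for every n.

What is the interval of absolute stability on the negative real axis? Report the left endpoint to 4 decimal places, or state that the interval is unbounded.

(-0.9000, 0).

With y'=λy (z=hλ):
  k1=λy_n ⇒ h·k1=z·y_n;  k2=λ(1+5/6z)y_n ⇒ h·k2=z(1+5/6z)y_n
  y_{n+1}/y_n = 1 − 1/3z + 4/3z(1+5/6z) = 1 + z + 10/9z²
  so R(z) = 1 + z + 10/9z².

Solve |R(x)|<1 on ℝ⁻.
x=-1.07: |R|=1.2021
R=1: x+10/9x²=0 ⇒ x=−9/10=-0.9000; min R=1−1/(4·10/9)=0.7750>−1
Confirm numerically:
  x=-0.782: |R|=0.89747 <1
  x=-0.689: |R|=0.83847 <1
  x=-0.606: |R|=0.80204 <1
  x=-1.281: |R|=1.54229 >1
  x=-1.037: |R|=1.15785 >1
  x=-0.995: |R|=1.10503 >1
So |R|<1 on (-0.9000, 0).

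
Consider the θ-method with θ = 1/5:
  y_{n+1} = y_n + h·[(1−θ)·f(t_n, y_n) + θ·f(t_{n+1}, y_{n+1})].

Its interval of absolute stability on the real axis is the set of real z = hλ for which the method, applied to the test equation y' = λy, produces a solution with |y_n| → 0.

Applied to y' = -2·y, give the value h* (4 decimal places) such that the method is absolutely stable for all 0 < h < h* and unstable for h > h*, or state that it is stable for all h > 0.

(-3.3333,0); λ=-2 ⇒ h* = (10/3)/2 = 1.6667.

Test eqn y'=λy, z=hλ:
  y_{n+1} = y_n + z·[4/5·y_n + 1/5·y_{n+1}] ⇒ (1 − 1/5z)y_{n+1} = (1 + 4/5z)y_n
  Hence R(z) = (1 + 4/5z)/(1 − 1/5z).

Find x<0 with |R(x)|<1.
x=-1.73: |R|=0.2853
R=−1: 1+4/5x = −1+1/5x ⇒ -3/5x=2 ⇒ x=2/(-3/5)=-3.3333
Confirm numerically:
  x=-3.157: |R|=0.93515 <1
  x=-2.690: |R|=0.74902 <1
  x=-2.642: |R|=0.72861 <1
  x=-2.212: |R|=0.53356 <1
  x=-3.808: |R|=1.16167 >1
  x=-3.374: |R|=1.01457 >1
Interval (-3.3333, 0).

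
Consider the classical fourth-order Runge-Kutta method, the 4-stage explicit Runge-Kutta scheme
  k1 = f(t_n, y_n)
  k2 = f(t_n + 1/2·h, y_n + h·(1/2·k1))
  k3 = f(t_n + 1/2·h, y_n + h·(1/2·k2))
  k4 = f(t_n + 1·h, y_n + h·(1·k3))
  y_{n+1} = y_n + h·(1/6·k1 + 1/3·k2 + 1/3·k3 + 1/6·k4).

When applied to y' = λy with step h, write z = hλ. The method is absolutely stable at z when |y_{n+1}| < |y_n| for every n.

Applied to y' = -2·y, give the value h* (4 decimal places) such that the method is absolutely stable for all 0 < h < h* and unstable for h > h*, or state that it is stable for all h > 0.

(-2.7853,0); λ=-2 ⇒ h* = 1.3926.

On y'=λy, z=hλ:
  order 4, 4-stage ⇒ R(z)=1+z+z^2/2+z^3/6+z^4/24
  (e.g. R(-1.65)=0.27140, |R|=0.27140)

Solve |R(x)|<1 on ℝ⁻.
x=-1.65: |R|=0.2714
|R(-2.72)|=0.9059 |R(-1.9)|=0.3048 |R(-1.77)|=0.2812
Bisect:
  x_lo=-3.3401 |R|=2.2135  x_hi=-0.3117 |R|=0.7322
  mid=-1.82590 |R|=0.28961 →hi
  mid=-2.58300 |R|=0.73545 →hi
  mid=-2.96155 |R|=1.29993 →lo
  mid=-2.77227 |R|=0.98055 →hi
  mid=-2.86691 |R|=1.13019 →lo
  mid=-2.81959 |R|=1.05296 →lo
  mid=-2.79593 |R|=1.01616 →lo
  ...
  [-2.78540,-2.78521] ⇒ x*=-2.7853
Interval (-2.7853, 0).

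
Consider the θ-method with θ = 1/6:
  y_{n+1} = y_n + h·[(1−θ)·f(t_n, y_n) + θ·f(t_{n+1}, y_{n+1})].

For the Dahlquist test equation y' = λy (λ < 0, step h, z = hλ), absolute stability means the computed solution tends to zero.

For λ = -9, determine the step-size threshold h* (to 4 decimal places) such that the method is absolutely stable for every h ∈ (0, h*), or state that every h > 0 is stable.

On y'=λy, z=hλ:
  y_{n+1} = y_n + z·[5/6·y_n + 1/6·y_{n+1}] ⇒ (1 − 1/6z)y_{n+1} = (1 + 5/6z)y_n
  ⇒ R(z) = (1 + 5/6z)/(1 − 1/6z).

Need |R(x)|<1, x<0.
x=-1.73: |R|=0.3428
R=−1: 1+5/6x = −1+1/6x ⇒ -2/3x=2 ⇒ x=2/(-2/3)=-3.0000
Confirm numerically:
  x=-2.758: |R|=0.88947 <1
  x=-2.686: |R|=0.85540 <1
  x=-2.187: |R|=0.60278 <1
  x=-3.358: |R|=1.15302 >1
  x=-3.191: |R|=1.08312 >1
Stable set (-3.0000, 0).

(-3.0000,0); λ=-9 ⇒ h* = (3)/9 = 0.3333.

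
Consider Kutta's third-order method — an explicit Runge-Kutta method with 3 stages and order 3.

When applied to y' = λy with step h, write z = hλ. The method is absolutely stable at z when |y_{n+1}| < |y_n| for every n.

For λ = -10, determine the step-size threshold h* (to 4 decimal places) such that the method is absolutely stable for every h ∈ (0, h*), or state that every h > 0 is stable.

(-2.5127,0); λ=-10 ⇒ h* = 0.2513.

With y'=λy (z=hλ):
  order 3, 3-stage ⇒ R(z)=1+z+z^2/2+z^3/6
  (e.g. R(-0.43)=0.64920, |R|=0.64920)

Boundary: |R(x)|=1, x<0.
x=-0.43: |R|=0.6492
|R(-2.47)|=0.9311 |R(-1.56)|=0.0241 |R(-0.81)|=0.4295
Bisect:
  x_lo=-3.0727 |R|=2.1872  x_hi=-0.2858 |R|=0.7512
  mid=-1.67926 |R|=0.05853 →hi
  mid=-2.37601 |R|=0.78889 →hi
  mid=-2.72438 |R|=1.38342 →lo
  mid=-2.55019 |R|=1.06264 →lo
  mid=-2.46310 |R|=0.92021 →hi
  mid=-2.50664 |R|=0.99000 →hi
  mid=-2.52842 |R|=1.02596 →lo
  ...
  [-2.51277,-2.51260] ⇒ x*=-2.5127
So |R|<1 on (-2.5127, 0).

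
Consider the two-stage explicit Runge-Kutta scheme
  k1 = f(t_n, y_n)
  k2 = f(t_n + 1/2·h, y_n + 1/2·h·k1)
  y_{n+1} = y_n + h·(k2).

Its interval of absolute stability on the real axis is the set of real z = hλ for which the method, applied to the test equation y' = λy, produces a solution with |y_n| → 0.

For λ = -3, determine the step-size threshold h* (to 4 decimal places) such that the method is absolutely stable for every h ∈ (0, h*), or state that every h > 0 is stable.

Test eqn y'=λy, z=hλ:
  k1=λy_n ⇒ h·k1=z·y_n;  k2=λ(1+1/2z)y_n ⇒ h·k2=z(1+1/2z)y_n
  y_{n+1}/y_n = 1 + z(1+1/2z) = 1 + z + 1/2z²
  ⇒ R(z) = 1 + z + 1/2z².

Find x<0 with |R(x)|<1.
x=-1.09: |R|=0.5040
R=1: x+1/2x²=0 ⇒ x=−2=-2.0000; min R=1−1/(4·1/2)=0.5000>−1
Confirm numerically:
  x=-1.911: |R|=0.91496 <1
  x=-1.873: |R|=0.88106 <1
  x=-1.138: |R|=0.50952 <1
  x=-1.073: |R|=0.50266 <1
  x=-2.438: |R|=1.53392 >1
  x=-2.081: |R|=1.08428 >1
So |R|<1 on (-2.0000, 0).

(-2.0000,0); λ=-3 ⇒ h* = (2)/3 = 0.6667.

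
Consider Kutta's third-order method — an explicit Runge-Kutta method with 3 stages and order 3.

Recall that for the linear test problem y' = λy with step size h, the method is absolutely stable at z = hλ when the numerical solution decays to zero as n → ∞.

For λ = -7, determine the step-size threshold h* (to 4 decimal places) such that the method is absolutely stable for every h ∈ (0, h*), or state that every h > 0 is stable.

(-2.5127,0); λ=-7 ⇒ h* = 0.3590.

Test eqn y'=λy, z=hλ:
  order 3, 3-stage ⇒ R(z)=1+z+z^2/2+z^3/6
  (e.g. R(-1.2)=0.23200, |R|=0.23200)

Boundary: |R(x)|=1, x<0.
x=-1.2: |R|=0.2320
|R(-2.8)|=1.5387 |R(-2.77)|=1.4759 |R(-0.92)|=0.3734
Bisect:
  x_lo=-2.8464 |R|=1.6390  x_hi=-0.0907 |R|=0.9132
  mid=-1.46858 |R|=0.08189 →hi
  mid=-2.15750 |R|=0.50389 →hi
  mid=-2.50196 |R|=0.98235 →hi
  mid=-2.67419 |R|=1.28586 →lo
  mid=-2.58807 |R|=1.12822 →lo
  mid=-2.54502 |R|=1.05385 →lo
  mid=-2.52349 |R|=1.01775 →lo
  mid=-2.51272 |R|=0.99997 →hi
  mid=-2.51811 |R|=1.00884 →lo
  ...
  [-2.51289,-2.51272] ⇒ x*=-2.5127
Interval (-2.5127, 0).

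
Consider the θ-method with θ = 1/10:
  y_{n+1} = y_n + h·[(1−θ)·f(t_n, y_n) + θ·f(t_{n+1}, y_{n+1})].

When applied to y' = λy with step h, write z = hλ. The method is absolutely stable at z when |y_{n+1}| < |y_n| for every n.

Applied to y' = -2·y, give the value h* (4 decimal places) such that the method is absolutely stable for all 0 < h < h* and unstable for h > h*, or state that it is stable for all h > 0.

On y'=λy, z=hλ:
  y_{n+1} = y_n + z·[9/10·y_n + 1/10·y_{n+1}] ⇒ (1 − 1/10z)y_{n+1} = (1 + 9/10z)y_n
  R(z) = (1 + 9/10z)/(1 − 1/10z).

Boundary: |R(x)|=1, x<0.
x=-1.71: |R|=0.4603
R=−1: 1+9/10x = −1+1/10x ⇒ -4/5x=2 ⇒ x=2/(-4/5)=-2.5000
Confirm numerically:
  x=-2.272: |R|=0.85137 <1
  x=-1.441: |R|=0.25951 <1
  x=-1.199: |R|=0.07063 <1
  x=-1.173: |R|=0.04985 <1
  x=-3.044: |R|=1.33364 >1
  x=-3.034: |R|=1.32776 >1
  x=-3.012: |R|=1.31479 >1
So |R|<1 on (-2.5000, 0).

(-2.5000,0); λ=-2 ⇒ h* = (5/2)/2 = 1.2500.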